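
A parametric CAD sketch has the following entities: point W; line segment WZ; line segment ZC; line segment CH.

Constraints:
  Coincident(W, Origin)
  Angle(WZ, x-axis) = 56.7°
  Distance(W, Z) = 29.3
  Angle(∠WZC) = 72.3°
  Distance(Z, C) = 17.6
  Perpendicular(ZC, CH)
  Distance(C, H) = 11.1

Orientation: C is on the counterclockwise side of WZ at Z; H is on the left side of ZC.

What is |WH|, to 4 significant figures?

18.93

W is at the origin; WZ runs at 56.7° with length 29.3, so Z = 29.3·(cos 56.7°, sin 56.7°) = (16.09, 24.49). ∠WZC = 72.3°, so ZC runs at 56.7° + (180° − 72.3°) = 164.4° from the x-axis; with |ZC| = 17.6, C = Z + 17.6·(cos 164.4°, sin 164.4°) = (-0.8653, 29.22). ZC ⟂ CH; with |CH| = 11.1 on the left of ZC, H = C + 11.1·(-0.2689, -0.9632) = (-3.850, 18.53). Then |WH| = |H − W| = 18.93.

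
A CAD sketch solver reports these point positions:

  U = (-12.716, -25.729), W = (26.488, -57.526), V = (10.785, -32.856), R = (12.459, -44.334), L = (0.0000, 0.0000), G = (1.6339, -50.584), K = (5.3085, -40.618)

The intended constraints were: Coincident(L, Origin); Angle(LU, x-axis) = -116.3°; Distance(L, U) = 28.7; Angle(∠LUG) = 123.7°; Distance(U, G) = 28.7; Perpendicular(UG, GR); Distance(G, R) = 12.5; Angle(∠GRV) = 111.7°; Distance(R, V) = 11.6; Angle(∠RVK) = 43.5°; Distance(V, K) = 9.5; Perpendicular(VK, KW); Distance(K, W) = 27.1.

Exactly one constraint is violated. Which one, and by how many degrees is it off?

Perpendicular(VK, KW) — off by 3.40°.

L = (0.00, 0.00) ✓; LU at -116.3° ✓; |LU| = 28.70 ✓; ∠LUG = 123.7° ✓; |UG| = 28.70 ✓; ∠(UG, GR) = 90.00° ✓; |GR| = 12.50 ✓; ∠GRV = 111.7° ✓; |RV| = 11.60 ✓; ∠RVK = 43.50° ✓; |VK| = 9.500 ✓; ∠(VK, KW) = 86.60° ✗; |KW| = 27.10 ✓.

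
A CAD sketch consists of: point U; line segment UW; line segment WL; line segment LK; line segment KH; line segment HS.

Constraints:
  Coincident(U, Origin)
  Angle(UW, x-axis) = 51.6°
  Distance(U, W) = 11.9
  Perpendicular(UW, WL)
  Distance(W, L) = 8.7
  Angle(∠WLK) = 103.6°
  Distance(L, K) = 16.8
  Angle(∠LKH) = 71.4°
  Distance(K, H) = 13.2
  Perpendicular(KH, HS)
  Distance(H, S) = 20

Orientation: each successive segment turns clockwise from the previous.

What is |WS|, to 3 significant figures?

4.91

∠LKH = 71.4° gives KH at 137° from the x-axis; with |KH| = 13.2, H = (-2.43, -2.26). The perpendicularity gives HS at right angles to KH, so HS runs at 46.6°; with |HS| = 20.0, S = (11.3, 12.3). Then |WS| = |S − W| = 4.91.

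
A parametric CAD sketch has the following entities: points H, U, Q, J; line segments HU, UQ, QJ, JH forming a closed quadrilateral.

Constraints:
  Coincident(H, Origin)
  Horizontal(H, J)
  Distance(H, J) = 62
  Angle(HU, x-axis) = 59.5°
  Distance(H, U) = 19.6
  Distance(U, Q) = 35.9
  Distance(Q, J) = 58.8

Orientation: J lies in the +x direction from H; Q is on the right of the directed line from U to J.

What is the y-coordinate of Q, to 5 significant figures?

-18.826

Checks: |UQ| = 35.90 ✓; |QJ| = 58.80 ✓.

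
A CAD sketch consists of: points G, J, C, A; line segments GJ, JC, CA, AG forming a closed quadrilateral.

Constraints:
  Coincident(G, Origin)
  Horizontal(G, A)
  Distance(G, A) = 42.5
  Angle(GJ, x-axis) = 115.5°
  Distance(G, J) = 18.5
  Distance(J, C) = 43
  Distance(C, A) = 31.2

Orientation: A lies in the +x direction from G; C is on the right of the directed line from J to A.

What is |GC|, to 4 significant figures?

25.01

Checks: G = (0.00, 0.00) ✓; |JC| = 43.00 ✓; |CA| = 31.20 ✓.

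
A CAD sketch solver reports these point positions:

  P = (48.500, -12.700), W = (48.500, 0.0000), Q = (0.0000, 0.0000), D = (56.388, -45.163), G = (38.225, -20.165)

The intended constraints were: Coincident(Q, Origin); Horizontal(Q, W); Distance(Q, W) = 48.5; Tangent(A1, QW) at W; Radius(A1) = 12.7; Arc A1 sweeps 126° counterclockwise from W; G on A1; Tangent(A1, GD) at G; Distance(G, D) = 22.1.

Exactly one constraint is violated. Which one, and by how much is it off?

Distance(G, D) = 22.1 — off by 8.80.

Q = (0.00, 0.00) ✓; Q.y = 0.00, W.y = 0.00 ✓; |QW| = 48.50 ✓; ∠(PW, WQ) = 90.00° ✓; |PW| = 12.70 ✓; bearing(P→G) − bearing(P→W) = 126.0° ✓; |PG| = 12.70 ✓; ∠(PG, GD) = 90.00° ✓; |GD| = 30.90 ✗.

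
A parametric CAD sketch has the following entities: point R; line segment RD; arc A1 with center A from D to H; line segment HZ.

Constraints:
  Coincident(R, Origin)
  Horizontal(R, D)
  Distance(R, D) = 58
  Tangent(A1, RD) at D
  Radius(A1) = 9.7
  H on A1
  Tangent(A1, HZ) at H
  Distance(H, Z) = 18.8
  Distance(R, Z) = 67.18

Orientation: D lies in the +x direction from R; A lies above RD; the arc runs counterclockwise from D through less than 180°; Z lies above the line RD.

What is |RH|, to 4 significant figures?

68.29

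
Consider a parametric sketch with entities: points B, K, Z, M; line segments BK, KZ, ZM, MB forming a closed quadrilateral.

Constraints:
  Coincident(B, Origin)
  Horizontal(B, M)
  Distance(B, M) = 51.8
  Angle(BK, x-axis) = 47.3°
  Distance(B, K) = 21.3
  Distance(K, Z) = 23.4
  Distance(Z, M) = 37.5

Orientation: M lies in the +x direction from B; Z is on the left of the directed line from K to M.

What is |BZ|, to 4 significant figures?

44.67

Checks: |KZ| = 23.40 ✓; |ZM| = 37.50 ✓.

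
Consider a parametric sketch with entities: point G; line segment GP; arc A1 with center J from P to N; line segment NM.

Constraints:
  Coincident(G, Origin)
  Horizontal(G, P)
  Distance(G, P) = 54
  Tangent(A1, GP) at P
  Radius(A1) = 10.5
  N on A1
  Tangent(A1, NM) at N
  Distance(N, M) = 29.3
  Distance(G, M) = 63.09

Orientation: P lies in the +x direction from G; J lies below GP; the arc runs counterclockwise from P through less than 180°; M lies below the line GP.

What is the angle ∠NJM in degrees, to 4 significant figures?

70.28°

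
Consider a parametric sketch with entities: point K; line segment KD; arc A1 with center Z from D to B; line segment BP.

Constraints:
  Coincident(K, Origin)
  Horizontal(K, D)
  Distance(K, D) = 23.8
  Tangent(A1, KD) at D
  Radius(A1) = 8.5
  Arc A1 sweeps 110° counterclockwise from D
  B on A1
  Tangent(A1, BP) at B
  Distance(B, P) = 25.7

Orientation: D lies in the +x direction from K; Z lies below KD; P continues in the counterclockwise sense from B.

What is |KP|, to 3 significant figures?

43.2

K is at the origin; K and D share the same y with |KD| = 23.8 and D on the +x side, so D = (23.8, 0.00). A1 meets KD tangentially, so ZD is at right angles to KD, so Z = D + (0, -8.5) = (23.8, -8.50). On A1, D sits at bearing 90° from Z; a 110° counterclockwise sweep puts B at bearing 200°, so B = Z + 8.5·(cos 200°, sin 200°) = (15.8, -11.4). Since A1 is tangent to BP there, ZB ⟂ BP, so BP runs along (−sin 200°, cos 200°); with |BP| = 25.7, P = (24.6, -35.6). Then |KP| = |P − K| = 43.2.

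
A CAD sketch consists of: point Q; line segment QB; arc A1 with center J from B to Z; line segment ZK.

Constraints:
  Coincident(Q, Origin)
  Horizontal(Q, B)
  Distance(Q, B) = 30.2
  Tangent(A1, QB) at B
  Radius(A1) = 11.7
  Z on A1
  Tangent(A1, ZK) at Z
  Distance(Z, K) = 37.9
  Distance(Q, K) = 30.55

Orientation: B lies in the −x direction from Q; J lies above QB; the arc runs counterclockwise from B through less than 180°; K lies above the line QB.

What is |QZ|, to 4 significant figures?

22.21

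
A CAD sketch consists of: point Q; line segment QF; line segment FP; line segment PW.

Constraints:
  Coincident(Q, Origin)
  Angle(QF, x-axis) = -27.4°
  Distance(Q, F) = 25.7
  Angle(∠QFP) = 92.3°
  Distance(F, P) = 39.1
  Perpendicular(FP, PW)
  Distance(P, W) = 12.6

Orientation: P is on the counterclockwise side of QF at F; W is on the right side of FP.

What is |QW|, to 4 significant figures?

55.46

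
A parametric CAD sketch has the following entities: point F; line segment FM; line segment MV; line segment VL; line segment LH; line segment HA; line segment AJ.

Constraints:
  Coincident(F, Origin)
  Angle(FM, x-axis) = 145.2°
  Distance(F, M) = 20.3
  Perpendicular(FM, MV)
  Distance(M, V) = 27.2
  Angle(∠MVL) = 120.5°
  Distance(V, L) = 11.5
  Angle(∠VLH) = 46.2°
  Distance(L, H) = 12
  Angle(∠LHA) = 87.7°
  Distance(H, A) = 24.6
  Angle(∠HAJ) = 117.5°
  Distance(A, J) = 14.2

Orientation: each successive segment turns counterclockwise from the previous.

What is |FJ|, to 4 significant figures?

57.75

F is at the origin; FM runs at 145.2° with length 20.3, so M = (-16.67, 11.59). The perpendicularity gives MV at right angles to FM, so MV runs at -124.8°; with |MV| = 27.2, V = (-32.19, -10.75). ∠MVL = 120.5° gives VL at -65.30° from the x-axis; with |VL| = 11.5, L = (-27.39, -21.20). ∠VLH = 46.2° gives LH at 68.50° from the x-axis; with |LH| = 12.0, H = (-22.99, -10.03). ∠LHA = 87.7° gives HA at 160.8° from the x-axis; with |HA| = 24.6, A = (-46.22, -1.942). ∠HAJ = 117.5° gives AJ at -136.7° from the x-axis; with |AJ| = 14.2, J = (-56.56, -11.68). Then |FJ| = |J − F| = 57.75.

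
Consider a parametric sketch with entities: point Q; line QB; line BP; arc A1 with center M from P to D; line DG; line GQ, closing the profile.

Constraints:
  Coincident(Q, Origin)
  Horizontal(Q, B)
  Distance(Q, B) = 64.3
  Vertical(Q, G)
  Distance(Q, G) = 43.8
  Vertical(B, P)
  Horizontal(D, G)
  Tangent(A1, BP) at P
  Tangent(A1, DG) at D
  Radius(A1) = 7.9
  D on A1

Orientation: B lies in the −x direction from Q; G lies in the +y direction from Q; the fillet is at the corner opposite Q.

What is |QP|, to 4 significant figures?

73.64

The virtual corner opposite Q is at (-64.30, 43.80). A1 meets BP tangentially, so MP is at right angles to BP and A1 meets DG tangentially, so MD is at right angles to DG, with radius 7.9, so the center M sits 7.9 in from both sides at M = (-56.40, 35.90). That places the tangent points at P = (-64.30, 35.90) on BP and D = (-56.40, 43.80) on DG. Then |QP| = |P − Q| = 73.64.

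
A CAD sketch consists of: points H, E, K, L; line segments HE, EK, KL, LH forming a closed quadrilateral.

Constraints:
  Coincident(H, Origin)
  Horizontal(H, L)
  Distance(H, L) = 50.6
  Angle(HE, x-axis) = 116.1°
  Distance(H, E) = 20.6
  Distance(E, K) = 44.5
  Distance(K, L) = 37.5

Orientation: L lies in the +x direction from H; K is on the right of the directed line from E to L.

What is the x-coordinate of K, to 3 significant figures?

17.3

Checks: |EK| = 44.50 ✓; |KL| = 37.50 ✓.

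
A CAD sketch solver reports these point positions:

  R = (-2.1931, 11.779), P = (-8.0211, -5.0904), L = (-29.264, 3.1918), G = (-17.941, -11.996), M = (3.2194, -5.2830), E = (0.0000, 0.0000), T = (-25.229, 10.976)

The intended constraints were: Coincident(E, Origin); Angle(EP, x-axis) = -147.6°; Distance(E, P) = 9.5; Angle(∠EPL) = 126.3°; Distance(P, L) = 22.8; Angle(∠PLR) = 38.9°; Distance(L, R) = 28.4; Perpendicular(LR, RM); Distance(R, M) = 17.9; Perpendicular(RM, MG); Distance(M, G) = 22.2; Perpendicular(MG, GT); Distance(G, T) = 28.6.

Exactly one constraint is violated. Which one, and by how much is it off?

Distance(G, T) = 28.6 — off by 4.50.

E = (0.00, 0.00) ✓; EP at -147.6° ✓; |EP| = 9.500 ✓; ∠EPL = 126.3° ✓; |PL| = 22.80 ✓; ∠PLR = 38.90° ✓; |LR| = 28.40 ✓; ∠(LR, RM) = 90.00° ✓; |RM| = 17.90 ✓; ∠(RM, MG) = 90.00° ✓; |MG| = 22.20 ✓; ∠(MG, GT) = 90.00° ✓; |GT| = 24.10 ✗.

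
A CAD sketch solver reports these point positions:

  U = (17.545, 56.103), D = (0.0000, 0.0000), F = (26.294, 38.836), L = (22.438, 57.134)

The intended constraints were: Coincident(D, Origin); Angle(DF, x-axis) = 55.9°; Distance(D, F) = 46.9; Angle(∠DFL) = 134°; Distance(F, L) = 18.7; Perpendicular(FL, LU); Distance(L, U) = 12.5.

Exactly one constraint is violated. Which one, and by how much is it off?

Distance(L, U) = 12.5 — off by 7.50.

D = (0.00, 0.00) ✓; DF at 55.90° ✓; |DF| = 46.90 ✓; ∠DFL = 134.0° ✓; |FL| = 18.70 ✓; ∠(FL, LU) = 90.00° ✓; |LU| = 5.000 ✗.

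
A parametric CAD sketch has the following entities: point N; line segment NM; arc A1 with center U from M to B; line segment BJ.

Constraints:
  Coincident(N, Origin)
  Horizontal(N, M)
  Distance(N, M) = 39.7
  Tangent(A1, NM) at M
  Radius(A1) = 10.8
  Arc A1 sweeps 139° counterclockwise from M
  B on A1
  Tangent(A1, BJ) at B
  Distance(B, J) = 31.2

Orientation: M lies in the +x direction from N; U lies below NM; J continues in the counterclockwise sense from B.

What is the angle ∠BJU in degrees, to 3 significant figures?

19.1°

N is at the origin; NM is horizontal with |NM| = 39.7 and M on the +x side, so M = (39.7, 0.00). Since A1 is tangent to NM there, UM ⟂ NM, so U = M + (0, -10.8) = (39.7, -10.8). On A1, M sits at bearing 90° from U; a 139° counterclockwise sweep puts B at bearing 229°, so B = U + 10.8·(cos 229°, sin 229°) = (32.6, -19.0). A1 meets BJ tangentially, so UB is at right angles to BJ, so BJ runs along (−sin 229°, cos 229°); with |BJ| = 31.2, J = (56.2, -39.4). Then cos ∠BJU = JB·JU / (|JB||JU|), giving 19.1°.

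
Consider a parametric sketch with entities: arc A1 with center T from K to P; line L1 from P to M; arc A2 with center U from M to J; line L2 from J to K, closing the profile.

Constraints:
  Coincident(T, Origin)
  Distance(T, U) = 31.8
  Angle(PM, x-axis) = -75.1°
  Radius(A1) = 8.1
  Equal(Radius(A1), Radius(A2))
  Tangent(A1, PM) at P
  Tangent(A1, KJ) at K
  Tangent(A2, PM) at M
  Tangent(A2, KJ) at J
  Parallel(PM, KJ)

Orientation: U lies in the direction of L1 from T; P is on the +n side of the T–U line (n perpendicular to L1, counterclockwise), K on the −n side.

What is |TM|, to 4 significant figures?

32.82

The slot axis is L1's direction at -75.1°, so u = (cos -75.1°, sin -75.1°) = (0.2571, -0.9664) and n = (−sin -75.1°, cos -75.1°) = (0.9664, 0.2571). T is at the origin and U lies 31.8 along u from T, so U = 31.8·u = (8.177, -30.73). Tangency of A1 to both parallel lines with radius 8.1 puts P and K at T ± 8.1·n: P = (7.828, 2.083), K = (-7.828, -2.083). Equal radii place M and J the same way about U: M = U + 8.1·n = (16.00, -28.65), J = U − 8.1·n = (0.3492, -32.81). Then |TM| = |M − T| = 32.82.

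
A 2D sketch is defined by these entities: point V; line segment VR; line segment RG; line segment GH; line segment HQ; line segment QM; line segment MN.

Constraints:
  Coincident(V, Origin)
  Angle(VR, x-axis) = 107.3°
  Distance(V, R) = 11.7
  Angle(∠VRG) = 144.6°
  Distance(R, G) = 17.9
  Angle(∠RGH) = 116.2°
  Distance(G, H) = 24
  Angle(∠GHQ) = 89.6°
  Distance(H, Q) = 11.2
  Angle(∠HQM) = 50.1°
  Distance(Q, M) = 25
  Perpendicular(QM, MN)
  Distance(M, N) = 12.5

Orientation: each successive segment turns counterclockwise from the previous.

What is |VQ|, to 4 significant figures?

34.15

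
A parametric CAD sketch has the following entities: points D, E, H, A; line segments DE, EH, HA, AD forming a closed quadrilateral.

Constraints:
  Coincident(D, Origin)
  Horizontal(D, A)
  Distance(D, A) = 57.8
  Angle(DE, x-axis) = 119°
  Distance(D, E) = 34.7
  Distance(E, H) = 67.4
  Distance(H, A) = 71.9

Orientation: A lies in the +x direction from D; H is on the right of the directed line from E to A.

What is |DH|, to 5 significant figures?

36.192

D is at the origin; DA is horizontal with |DA| = 57.8 and A in +x, so A = (57.8, 0). DE runs at 119.0° with |DE| = 34.7, so E = (-16.823, 30.349). H is determined by |EH| = 67.4 and |HA| = 71.9 together: it lies at the intersection of circle(E, 67.4) and circle(A, 71.9). With |EA| = 80.558, the foot of the radical line on EA is 36.389 from E and the perpendicular offset is √(67.4² − 36.389²) = 56.733. Taking the right-of-EA solution: H = (-4.4888, -35.913).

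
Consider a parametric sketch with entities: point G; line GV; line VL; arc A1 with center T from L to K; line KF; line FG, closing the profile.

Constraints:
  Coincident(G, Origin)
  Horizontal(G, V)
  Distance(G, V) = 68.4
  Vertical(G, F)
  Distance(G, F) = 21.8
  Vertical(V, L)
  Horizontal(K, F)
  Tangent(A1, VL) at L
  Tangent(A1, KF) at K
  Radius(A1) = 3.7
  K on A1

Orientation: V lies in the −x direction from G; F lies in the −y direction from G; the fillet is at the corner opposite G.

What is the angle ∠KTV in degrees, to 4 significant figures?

168.4°

The virtual corner opposite G is at (-68.40, -21.80). A1 meets VL tangentially, so TL is at right angles to VL and A1 meets KF tangentially, so TK is at right angles to KF, with radius 3.7, so the center T sits 3.7 in from both sides at T = (-64.70, -18.10). That places the tangent points at L = (-68.40, -18.10) on VL and K = (-64.70, -21.80) on KF. Then cos ∠KTV = TK·TV / (|TK||TV|), giving 168.4°.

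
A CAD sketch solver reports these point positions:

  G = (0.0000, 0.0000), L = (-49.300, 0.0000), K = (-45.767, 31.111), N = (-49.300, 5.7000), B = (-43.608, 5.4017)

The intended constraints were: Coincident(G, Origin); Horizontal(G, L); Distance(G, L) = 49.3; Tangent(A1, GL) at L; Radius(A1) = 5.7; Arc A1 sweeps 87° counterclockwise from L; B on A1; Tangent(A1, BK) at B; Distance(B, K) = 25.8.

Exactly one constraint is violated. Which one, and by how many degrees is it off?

Tangent(A1, BK) at B — off by 7.80°.

G = (0.00, 0.00) ✓; G.y = 0.00, L.y = 0.00 ✓; |GL| = 49.30 ✓; ∠(NL, LG) = 90.00° ✓; |NL| = 5.700 ✓; bearing(N→B) − bearing(N→L) = 87.00° ✓; |NB| = 5.700 ✓; ∠(NB, BK) = 82.20° ✗; |BK| = 25.80 ✓.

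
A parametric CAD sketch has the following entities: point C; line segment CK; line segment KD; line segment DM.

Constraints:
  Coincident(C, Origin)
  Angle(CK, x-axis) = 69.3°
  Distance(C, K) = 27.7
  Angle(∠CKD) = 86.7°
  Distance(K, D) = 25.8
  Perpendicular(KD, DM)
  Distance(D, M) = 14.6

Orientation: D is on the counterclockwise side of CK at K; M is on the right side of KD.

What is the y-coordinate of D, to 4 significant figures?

33.63

C is at the origin; CK runs at 69.3° with length 27.7, so K = 27.7·(cos 69.3°, sin 69.3°) = (9.791, 25.91). ∠CKD = 86.7°, so KD runs at 69.3° + (180° − 86.7°) = 162.6° from the x-axis; with |KD| = 25.8, D = K + 25.8·(cos 162.6°, sin 162.6°) = (-14.83, 33.63). So D.y = 33.63.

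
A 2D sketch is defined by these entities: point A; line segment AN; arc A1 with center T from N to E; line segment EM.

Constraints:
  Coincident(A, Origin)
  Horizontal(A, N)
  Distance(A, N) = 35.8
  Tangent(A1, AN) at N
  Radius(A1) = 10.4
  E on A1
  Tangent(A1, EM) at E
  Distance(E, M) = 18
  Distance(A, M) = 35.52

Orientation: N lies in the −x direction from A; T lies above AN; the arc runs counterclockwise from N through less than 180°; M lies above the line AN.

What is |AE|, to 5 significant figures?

27.050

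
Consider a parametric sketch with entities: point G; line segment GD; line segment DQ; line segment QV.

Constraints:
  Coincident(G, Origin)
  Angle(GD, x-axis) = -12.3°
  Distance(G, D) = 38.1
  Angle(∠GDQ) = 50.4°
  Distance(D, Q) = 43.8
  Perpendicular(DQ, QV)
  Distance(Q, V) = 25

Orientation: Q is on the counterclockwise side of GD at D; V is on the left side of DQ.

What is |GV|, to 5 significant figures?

19.995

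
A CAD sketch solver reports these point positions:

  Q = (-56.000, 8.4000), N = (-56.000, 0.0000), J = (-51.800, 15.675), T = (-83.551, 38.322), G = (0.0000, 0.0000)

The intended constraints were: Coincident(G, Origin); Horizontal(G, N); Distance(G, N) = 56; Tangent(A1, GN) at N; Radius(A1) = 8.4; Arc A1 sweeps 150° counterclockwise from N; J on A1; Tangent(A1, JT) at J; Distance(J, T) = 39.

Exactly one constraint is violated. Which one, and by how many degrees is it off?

Tangent(A1, JT) at J — off by 5.50°.

G = (0.00, 0.00) ✓; G.y = 0.00, N.y = 0.00 ✓; |GN| = 56.00 ✓; ∠(QN, NG) = 90.00° ✓; |QN| = 8.400 ✓; bearing(Q→J) − bearing(Q→N) = 150.0° ✓; |QJ| = 8.400 ✓; ∠(QJ, JT) = 95.50° ✗; |JT| = 39.00 ✓.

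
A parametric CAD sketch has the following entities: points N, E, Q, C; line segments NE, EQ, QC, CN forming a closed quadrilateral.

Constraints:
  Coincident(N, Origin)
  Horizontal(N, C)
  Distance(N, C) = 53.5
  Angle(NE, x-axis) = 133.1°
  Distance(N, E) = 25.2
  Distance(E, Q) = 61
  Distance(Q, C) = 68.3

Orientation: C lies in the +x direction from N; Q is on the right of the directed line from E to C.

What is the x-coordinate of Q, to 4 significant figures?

-1.473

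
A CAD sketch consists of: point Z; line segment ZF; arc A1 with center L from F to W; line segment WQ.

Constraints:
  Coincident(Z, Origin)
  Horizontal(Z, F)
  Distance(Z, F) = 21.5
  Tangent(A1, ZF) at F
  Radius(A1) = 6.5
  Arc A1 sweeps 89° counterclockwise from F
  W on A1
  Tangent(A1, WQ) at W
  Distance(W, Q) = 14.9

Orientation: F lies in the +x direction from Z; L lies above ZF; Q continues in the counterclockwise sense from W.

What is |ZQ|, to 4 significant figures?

35.38

Z is at the origin; ZF is horizontal with |ZF| = 21.5 and F on the +x side, so F = (21.50, 0.000). The tangent condition forces LF to be normal to ZF, so L = F + (0, 6.5) = (21.50, 6.500). On A1, F sits at bearing -90° from L; an 89° counterclockwise sweep puts W at bearing -1°, so W = L + 6.5·(cos -1°, sin -1°) = (28.00, 6.387). A1 meets WQ tangentially, so LW is at right angles to WQ, so WQ runs along (−sin -1°, cos -1°); with |WQ| = 14.9, Q = (28.26, 21.28). Then |ZQ| = |Q − Z| = 35.38.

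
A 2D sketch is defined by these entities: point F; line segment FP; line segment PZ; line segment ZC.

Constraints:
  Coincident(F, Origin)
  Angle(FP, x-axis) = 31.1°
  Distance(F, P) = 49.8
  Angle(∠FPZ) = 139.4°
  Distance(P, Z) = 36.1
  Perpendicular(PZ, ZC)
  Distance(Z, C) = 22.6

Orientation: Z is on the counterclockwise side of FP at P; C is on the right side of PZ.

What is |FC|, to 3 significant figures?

92.1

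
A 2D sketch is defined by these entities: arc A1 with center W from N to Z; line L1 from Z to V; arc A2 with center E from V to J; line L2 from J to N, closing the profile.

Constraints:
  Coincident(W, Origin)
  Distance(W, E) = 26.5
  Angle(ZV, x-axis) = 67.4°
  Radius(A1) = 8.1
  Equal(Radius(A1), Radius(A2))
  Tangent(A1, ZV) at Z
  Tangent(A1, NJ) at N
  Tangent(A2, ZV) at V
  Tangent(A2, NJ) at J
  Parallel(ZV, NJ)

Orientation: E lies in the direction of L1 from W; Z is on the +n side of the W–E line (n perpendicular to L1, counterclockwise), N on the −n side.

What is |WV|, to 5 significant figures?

27.710

The slot axis is L1's direction at 67.4°, so u = (cos 67.4°, sin 67.4°) = (0.38430, 0.92321) and n = (−sin 67.4°, cos 67.4°) = (-0.92321, 0.38430). W is at the origin and E lies 26.5 along u from W, so E = 26.5·u = (10.184, 24.465). Tangency of A1 to both parallel lines with radius 8.1 puts Z and N at W ± 8.1·n: Z = (-7.4780, 3.1128), N = (7.4780, -3.1128). Equal radii place V and J the same way about E: V = E + 8.1·n = (2.7058, 27.578), J = E − 8.1·n = (17.662, 21.352). Then |WV| = |V − W| = 27.710.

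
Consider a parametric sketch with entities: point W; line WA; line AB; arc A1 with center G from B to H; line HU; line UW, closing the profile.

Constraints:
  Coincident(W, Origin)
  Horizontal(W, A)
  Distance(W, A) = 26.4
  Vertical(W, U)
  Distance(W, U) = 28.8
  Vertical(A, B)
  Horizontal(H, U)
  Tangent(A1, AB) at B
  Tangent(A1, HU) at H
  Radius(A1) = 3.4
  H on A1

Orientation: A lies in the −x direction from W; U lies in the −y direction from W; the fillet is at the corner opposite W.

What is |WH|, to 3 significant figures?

36.9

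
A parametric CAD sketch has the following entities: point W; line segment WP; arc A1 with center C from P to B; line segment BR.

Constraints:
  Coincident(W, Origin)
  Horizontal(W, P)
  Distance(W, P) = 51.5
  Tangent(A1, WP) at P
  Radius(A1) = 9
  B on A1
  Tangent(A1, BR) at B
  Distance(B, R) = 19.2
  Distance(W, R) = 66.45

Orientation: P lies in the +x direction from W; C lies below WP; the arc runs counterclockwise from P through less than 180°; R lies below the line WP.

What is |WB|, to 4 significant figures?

48.25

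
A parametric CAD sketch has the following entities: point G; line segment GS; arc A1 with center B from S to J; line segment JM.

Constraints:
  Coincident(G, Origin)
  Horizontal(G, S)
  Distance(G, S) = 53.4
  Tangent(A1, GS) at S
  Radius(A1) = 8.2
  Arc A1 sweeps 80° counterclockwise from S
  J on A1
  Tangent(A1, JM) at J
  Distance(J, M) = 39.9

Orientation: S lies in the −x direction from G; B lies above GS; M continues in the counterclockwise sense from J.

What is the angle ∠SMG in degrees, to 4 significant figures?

57.85°

G is at the origin; GS is horizontal with |GS| = 53.4 and S on the −x side, so S = (-53.40, 0.000). A1 meets GS tangentially, so BS is at right angles to GS, so B = S + (0, 8.2) = (-53.40, 8.200). On A1, S sits at bearing -90° from B; an 80° counterclockwise sweep puts J at bearing -10°, so J = B + 8.2·(cos -10°, sin -10°) = (-45.32, 6.776). The tangent condition forces BJ to be normal to JM, so JM runs along (−sin -10°, cos -10°); with |JM| = 39.9, M = (-38.40, 46.07). Then cos ∠SMG = MS·MG / (|MS||MG|), giving 57.85°.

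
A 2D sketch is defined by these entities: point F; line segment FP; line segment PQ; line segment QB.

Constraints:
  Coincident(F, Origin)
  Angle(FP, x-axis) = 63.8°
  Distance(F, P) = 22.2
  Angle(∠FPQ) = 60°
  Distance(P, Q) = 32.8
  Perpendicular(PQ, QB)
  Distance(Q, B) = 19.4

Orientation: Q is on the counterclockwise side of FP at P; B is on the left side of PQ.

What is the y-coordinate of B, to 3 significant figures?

-1.61

F is at the origin; FP runs at 63.8° with length 22.2, so P = 22.2·(cos 63.8°, sin 63.8°) = (9.80, 19.9). ∠FPQ = 60.0°, so PQ runs at 63.8° + (180° − 60.0°) = 184° from the x-axis; with |PQ| = 32.8, Q = P + 32.8·(cos 184°, sin 184°) = (-22.9, 17.7). PQ is perpendicular to QB; with |QB| = 19.4 on the left of PQ, B = Q + 19.4·(0.0663, -0.998) = (-21.6, -1.61). So B.y = -1.61.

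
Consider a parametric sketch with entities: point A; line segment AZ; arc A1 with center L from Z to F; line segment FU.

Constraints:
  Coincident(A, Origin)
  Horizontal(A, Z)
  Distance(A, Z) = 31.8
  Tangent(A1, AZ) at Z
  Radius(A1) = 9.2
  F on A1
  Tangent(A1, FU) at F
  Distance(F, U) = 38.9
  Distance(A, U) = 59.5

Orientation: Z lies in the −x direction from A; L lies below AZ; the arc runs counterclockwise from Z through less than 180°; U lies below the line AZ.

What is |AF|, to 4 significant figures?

42.27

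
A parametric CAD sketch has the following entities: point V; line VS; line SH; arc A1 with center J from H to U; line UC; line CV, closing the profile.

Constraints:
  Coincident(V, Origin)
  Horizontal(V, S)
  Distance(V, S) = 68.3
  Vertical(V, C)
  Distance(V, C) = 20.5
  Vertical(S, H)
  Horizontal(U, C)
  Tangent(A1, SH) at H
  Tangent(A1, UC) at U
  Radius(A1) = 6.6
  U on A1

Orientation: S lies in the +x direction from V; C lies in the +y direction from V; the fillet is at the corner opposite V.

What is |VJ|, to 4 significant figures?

63.25

V is at the origin; V and S share the same y with |VS| = 68.3 and S on the +x side, so S = (68.30, 0.000). V and C share the same x with |VC| = 20.5 and C on the +y side, so C = (0.000, 20.50). The virtual corner opposite V is at (68.30, 20.50). Since A1 is tangent to SH there, JH ⟂ SH and the tangent condition forces JU to be normal to UC, with radius 6.6, so the center J sits 6.6 in from both sides at J = (61.70, 13.90). Then |VJ| = |J − V| = 63.25.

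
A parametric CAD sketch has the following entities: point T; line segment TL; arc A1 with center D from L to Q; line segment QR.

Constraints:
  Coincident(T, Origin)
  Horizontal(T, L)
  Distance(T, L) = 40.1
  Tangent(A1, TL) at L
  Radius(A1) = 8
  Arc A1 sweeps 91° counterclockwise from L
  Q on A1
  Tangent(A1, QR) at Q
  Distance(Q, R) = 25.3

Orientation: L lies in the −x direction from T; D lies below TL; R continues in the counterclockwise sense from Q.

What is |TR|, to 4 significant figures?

58.22

T is at the origin; T and L share the same y with |TL| = 40.1 and L on the −x side, so L = (-40.10, 0.000). A1 meets TL tangentially, so DL is at right angles to TL, so D = L + (0, -8) = (-40.10, -8.000). On A1, L sits at bearing 90° from D; a 91° counterclockwise sweep puts Q at bearing 181°, so Q = D + 8.0·(cos 181°, sin 181°) = (-48.10, -8.140). The tangent condition forces DQ to be normal to QR, so QR runs along (−sin 181°, cos 181°); with |QR| = 25.3, R = (-47.66, -33.44). Then |TR| = |R − T| = 58.22.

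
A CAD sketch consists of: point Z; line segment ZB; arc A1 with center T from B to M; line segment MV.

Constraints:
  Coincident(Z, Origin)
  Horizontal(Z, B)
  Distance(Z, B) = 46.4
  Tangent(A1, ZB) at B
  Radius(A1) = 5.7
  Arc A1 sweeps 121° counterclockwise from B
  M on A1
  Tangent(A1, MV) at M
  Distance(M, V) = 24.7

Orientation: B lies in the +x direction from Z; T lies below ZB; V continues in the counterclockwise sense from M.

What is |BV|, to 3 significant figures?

30.8

Z is at the origin; Z and B share the same y with |ZB| = 46.4 and B on the +x side, so B = (46.4, 0.00). The tangent condition forces TB to be normal to ZB, so T = B + (0, -5.7) = (46.4, -5.70). On A1, B sits at bearing 90° from T; a 121° counterclockwise sweep puts M at bearing 211°, so M = T + 5.7·(cos 211°, sin 211°) = (41.5, -8.64). The tangent condition forces TM to be normal to MV, so MV runs along (−sin 211°, cos 211°); with |MV| = 24.7, V = (54.2, -29.8). Then |BV| = |V − B| = 30.8.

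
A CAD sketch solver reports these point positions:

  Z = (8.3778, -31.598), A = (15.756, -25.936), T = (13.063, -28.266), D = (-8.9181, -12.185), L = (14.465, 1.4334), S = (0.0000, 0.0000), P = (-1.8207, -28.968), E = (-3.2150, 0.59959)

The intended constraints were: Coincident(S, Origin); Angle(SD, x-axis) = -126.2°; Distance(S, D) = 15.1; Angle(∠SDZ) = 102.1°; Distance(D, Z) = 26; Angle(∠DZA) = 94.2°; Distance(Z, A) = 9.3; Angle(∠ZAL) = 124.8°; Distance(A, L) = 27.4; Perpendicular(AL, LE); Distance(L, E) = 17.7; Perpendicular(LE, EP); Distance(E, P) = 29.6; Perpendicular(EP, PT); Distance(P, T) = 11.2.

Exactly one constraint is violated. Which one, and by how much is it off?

Distance(P, T) = 11.2 — off by 3.70.

S = (0.00, 0.00) ✓; SD at -126.2° ✓; |SD| = 15.10 ✓; ∠SDZ = 102.1° ✓; |DZ| = 26.00 ✓; ∠DZA = 94.20° ✓; |ZA| = 9.300 ✓; ∠ZAL = 124.8° ✓; |AL| = 27.40 ✓; ∠(AL, LE) = 90.00° ✓; |LE| = 17.70 ✓; ∠(LE, EP) = 90.00° ✓; |EP| = 29.60 ✓; ∠(EP, PT) = 90.00° ✓; |PT| = 14.90 ✗.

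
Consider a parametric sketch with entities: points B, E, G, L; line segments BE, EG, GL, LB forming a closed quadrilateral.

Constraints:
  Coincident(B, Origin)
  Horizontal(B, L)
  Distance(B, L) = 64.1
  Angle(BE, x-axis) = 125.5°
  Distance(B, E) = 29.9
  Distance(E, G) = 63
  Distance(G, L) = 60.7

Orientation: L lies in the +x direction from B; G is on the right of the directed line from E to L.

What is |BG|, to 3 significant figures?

33.6

Checks: |EG| = 63.00 ✓; |GL| = 60.70 ✓.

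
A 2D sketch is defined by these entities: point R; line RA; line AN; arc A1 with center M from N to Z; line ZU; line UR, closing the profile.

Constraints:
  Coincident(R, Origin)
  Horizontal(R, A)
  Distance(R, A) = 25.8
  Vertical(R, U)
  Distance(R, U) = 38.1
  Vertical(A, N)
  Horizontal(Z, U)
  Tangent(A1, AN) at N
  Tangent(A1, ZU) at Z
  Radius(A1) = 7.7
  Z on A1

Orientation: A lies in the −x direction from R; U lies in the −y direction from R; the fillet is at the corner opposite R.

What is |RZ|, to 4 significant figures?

42.18

The virtual corner opposite R is at (-25.80, -38.10). Tangency of A1 to AN means the radius MN is perpendicular to AN and A1 meets ZU tangentially, so MZ is at right angles to ZU, with radius 7.7, so the center M sits 7.7 in from both sides at M = (-18.10, -30.40). That places the tangent points at N = (-25.80, -30.40) on AN and Z = (-18.10, -38.10) on ZU. Then |RZ| = |Z − R| = 42.18.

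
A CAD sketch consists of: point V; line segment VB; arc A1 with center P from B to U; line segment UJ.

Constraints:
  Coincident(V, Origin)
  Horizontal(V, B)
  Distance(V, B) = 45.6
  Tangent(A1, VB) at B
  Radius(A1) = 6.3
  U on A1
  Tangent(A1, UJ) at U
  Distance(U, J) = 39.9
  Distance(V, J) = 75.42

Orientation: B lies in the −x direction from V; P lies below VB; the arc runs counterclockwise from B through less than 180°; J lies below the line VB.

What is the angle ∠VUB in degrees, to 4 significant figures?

32.51°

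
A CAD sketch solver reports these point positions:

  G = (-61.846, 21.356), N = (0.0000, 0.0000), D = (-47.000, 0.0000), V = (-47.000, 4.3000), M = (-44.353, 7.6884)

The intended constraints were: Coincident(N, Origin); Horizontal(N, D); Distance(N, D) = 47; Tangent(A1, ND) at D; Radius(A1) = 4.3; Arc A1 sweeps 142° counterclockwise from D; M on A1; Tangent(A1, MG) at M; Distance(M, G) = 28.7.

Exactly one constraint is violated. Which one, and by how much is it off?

Distance(M, G) = 28.7 — off by 6.50.

N = (0.00, 0.00) ✓; N.y = 0.00, D.y = 0.00 ✓; |ND| = 47.00 ✓; ∠(VD, DN) = 90.00° ✓; |VD| = 4.300 ✓; bearing(V→M) − bearing(V→D) = 142.0° ✓; |VM| = 4.300 ✓; ∠(VM, MG) = 90.00° ✓; |MG| = 22.20 ✗.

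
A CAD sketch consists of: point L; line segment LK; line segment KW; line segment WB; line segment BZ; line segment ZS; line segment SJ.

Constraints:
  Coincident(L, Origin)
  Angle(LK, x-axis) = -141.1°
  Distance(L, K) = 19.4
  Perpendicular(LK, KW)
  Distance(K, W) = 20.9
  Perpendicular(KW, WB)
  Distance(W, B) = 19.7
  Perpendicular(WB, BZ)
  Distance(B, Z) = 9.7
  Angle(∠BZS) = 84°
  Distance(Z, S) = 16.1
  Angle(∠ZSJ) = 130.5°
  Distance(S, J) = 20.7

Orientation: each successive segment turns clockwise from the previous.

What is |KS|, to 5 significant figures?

13.400

L is at the origin; LK runs at -141.1° with length 19.4, so K = (-15.098, -12.182). LK is perpendicular to KW, so KW runs at 128.90°; with |KW| = 20.9, W = (-28.222, 4.0828). The perpendicularity gives WB at right angles to KW, so WB runs at 38.900°; with |WB| = 19.7, B = (-12.891, 16.454). WB ⟂ BZ, so BZ runs at -51.100°; with |BZ| = 9.7, Z = (-6.7997, 8.9047). ∠BZS = 84.0° gives ZS at -147.10° from the x-axis; with |ZS| = 16.1, S = (-20.318, 0.15960). Then |KS| = |S − K| = 13.400.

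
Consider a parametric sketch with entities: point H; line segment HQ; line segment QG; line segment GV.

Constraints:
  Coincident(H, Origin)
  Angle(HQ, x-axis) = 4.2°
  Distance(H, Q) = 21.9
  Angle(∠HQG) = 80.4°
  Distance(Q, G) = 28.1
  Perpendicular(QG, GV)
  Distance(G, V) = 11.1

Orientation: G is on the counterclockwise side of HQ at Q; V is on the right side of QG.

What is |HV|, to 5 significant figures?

40.823

H is at the origin; HQ runs at 4.2° with length 21.9, so Q = 21.9·(cos 4.2°, sin 4.2°) = (21.841, 1.6039). ∠HQG = 80.4°, so QG runs at 4.2° + (180° − 80.4°) = 103.80° from the x-axis; with |QG| = 28.1, G = Q + 28.1·(cos 103.80°, sin 103.80°) = (15.138, 28.893). The perpendicularity gives GV at right angles to QG; with |GV| = 11.1 on the right of QG, V = G + 11.1·(0.97113, 0.23853) = (25.918, 31.541). Then |HV| = |V − H| = 40.823.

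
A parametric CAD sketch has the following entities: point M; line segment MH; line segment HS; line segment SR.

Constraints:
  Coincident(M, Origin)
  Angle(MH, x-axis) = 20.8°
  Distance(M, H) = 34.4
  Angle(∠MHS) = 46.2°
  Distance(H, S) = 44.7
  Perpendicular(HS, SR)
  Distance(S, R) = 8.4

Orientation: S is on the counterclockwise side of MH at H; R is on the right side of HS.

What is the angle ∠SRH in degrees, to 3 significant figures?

79.4°

M is at the origin; MH runs at 20.8° with length 34.4, so H = 34.4·(cos 20.8°, sin 20.8°) = (32.2, 12.2). ∠MHS = 46.2°, so HS runs at 20.8° + (180° − 46.2°) = 155° from the x-axis; with |HS| = 44.7, S = H + 44.7·(cos 155°, sin 155°) = (-8.22, 31.4). HS is perpendicular to SR; with |SR| = 8.4 on the right of HS, R = S + 8.4·(0.429, 0.903) = (-4.62, 39.0). Then cos ∠SRH = RS·RH / (|RS||RH|), giving 79.4°.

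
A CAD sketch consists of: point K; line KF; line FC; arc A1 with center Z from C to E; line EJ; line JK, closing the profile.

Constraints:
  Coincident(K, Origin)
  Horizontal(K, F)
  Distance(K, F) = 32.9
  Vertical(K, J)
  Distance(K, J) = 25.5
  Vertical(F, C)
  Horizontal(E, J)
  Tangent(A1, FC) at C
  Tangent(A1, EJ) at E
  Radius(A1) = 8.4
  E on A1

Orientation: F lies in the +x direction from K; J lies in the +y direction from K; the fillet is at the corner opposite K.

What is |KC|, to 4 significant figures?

37.08

K is at the origin; KF is horizontal with |KF| = 32.9 and F on the +x side, so F = (32.90, 0.000). KJ is vertical with |KJ| = 25.5 and J on the +y side, so J = (0.000, 25.50). The virtual corner opposite K is at (32.90, 25.50). Tangency of A1 to FC means the radius ZC is perpendicular to FC and since A1 is tangent to EJ there, ZE ⟂ EJ, with radius 8.4, so the center Z sits 8.4 in from both sides at Z = (24.50, 17.10). That places the tangent points at C = (32.90, 17.10) on FC and E = (24.50, 25.50) on EJ. Then |KC| = |C − K| = 37.08.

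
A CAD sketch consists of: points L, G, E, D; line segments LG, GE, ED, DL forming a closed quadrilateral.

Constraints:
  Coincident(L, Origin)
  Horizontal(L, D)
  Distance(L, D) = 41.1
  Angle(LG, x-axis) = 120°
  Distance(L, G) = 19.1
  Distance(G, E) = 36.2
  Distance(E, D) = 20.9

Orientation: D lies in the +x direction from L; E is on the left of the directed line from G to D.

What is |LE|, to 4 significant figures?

30.59

L is at the origin; L and D share the same y with |LD| = 41.1 and D in +x, so D = (41.1, 0). LG runs at 120.0° with |LG| = 19.1, so G = (-9.550, 16.54). E is determined by |GE| = 36.2 and |ED| = 20.9 together: it lies at the intersection of circle(G, 36.2) and circle(D, 20.9). With |GD| = 53.28, the foot of the radical line on GD is 34.84 from G and the perpendicular offset is √(36.2² − 34.84²) = 9.832. Taking the left-of-GD solution: E = (26.62, 15.07).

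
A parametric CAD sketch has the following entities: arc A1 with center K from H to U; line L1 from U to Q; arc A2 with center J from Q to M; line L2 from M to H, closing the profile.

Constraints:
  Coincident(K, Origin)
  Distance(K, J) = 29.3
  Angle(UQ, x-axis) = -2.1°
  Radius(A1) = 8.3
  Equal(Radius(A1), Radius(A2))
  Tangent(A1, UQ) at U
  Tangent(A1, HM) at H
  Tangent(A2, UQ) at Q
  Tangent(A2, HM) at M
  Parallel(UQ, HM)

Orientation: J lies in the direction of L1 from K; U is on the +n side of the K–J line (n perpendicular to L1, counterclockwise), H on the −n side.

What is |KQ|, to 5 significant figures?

30.453

The slot axis is L1's direction at -2.1°, so u = (cos -2.1°, sin -2.1°) = (0.99933, -0.036644) and n = (−sin -2.1°, cos -2.1°) = (0.036644, 0.99933). K is at the origin and J lies 29.3 along u from K, so J = 29.3·u = (29.280, -1.0737). Tangency of A1 to both parallel lines with radius 8.3 puts U and H at K ± 8.3·n: U = (0.30414, 8.2944), H = (-0.30414, -8.2944). Equal radii place Q and M the same way about J: Q = J + 8.3·n = (29.584, 7.2208), M = J − 8.3·n = (28.976, -9.3681). Then |KQ| = |Q − K| = 30.453.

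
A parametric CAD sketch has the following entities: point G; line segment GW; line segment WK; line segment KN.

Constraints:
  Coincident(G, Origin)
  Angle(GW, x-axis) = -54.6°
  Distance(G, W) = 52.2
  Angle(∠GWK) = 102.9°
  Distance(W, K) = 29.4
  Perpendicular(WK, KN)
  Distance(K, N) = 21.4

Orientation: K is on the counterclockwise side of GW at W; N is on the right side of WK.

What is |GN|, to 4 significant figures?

83.13

∠GWK = 102.9°, so WK runs at -54.6° + (180° − 102.9°) = 22.50° from the x-axis; with |WK| = 29.4, K = W + 29.4·(cos 22.50°, sin 22.50°) = (57.40, -31.30). The perpendicularity gives KN at right angles to WK; with |KN| = 21.4 on the right of WK, N = K + 21.4·(0.3827, -0.9239) = (65.59, -51.07). Then |GN| = |N − G| = 83.13.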